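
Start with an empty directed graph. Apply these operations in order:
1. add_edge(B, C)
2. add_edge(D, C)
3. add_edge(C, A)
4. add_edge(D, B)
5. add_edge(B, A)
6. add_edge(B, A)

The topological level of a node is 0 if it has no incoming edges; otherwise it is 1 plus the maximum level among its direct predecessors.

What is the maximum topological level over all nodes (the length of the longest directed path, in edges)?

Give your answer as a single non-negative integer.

Op 1: add_edge(B, C). Edges now: 1
Op 2: add_edge(D, C). Edges now: 2
Op 3: add_edge(C, A). Edges now: 3
Op 4: add_edge(D, B). Edges now: 4
Op 5: add_edge(B, A). Edges now: 5
Op 6: add_edge(B, A) (duplicate, no change). Edges now: 5
Compute levels (Kahn BFS):
  sources (in-degree 0): D
  process D: level=0
    D->B: in-degree(B)=0, level(B)=1, enqueue
    D->C: in-degree(C)=1, level(C)>=1
  process B: level=1
    B->A: in-degree(A)=1, level(A)>=2
    B->C: in-degree(C)=0, level(C)=2, enqueue
  process C: level=2
    C->A: in-degree(A)=0, level(A)=3, enqueue
  process A: level=3
All levels: A:3, B:1, C:2, D:0
max level = 3

Answer: 3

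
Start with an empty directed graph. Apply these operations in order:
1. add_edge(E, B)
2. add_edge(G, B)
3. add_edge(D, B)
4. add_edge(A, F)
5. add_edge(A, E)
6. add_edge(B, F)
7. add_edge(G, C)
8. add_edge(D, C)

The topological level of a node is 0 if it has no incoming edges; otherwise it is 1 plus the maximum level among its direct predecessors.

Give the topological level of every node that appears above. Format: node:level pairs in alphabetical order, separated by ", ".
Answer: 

Op 1: add_edge(E, B). Edges now: 1
Op 2: add_edge(G, B). Edges now: 2
Op 3: add_edge(D, B). Edges now: 3
Op 4: add_edge(A, F). Edges now: 4
Op 5: add_edge(A, E). Edges now: 5
Op 6: add_edge(B, F). Edges now: 6
Op 7: add_edge(G, C). Edges now: 7
Op 8: add_edge(D, C). Edges now: 8
Compute levels (Kahn BFS):
  sources (in-degree 0): A, D, G
  process A: level=0
    A->E: in-degree(E)=0, level(E)=1, enqueue
    A->F: in-degree(F)=1, level(F)>=1
  process D: level=0
    D->B: in-degree(B)=2, level(B)>=1
    D->C: in-degree(C)=1, level(C)>=1
  process G: level=0
    G->B: in-degree(B)=1, level(B)>=1
    G->C: in-degree(C)=0, level(C)=1, enqueue
  process E: level=1
    E->B: in-degree(B)=0, level(B)=2, enqueue
  process C: level=1
  process B: level=2
    B->F: in-degree(F)=0, level(F)=3, enqueue
  process F: level=3
All levels: A:0, B:2, C:1, D:0, E:1, F:3, G:0

Answer: A:0, B:2, C:1, D:0, E:1, F:3, G:0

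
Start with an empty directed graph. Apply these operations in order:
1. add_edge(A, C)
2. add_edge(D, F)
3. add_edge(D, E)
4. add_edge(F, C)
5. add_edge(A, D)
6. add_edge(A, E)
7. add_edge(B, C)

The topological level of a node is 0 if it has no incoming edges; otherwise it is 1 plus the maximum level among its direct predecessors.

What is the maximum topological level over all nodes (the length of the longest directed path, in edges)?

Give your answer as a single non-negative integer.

Answer: 3

Derivation:
Op 1: add_edge(A, C). Edges now: 1
Op 2: add_edge(D, F). Edges now: 2
Op 3: add_edge(D, E). Edges now: 3
Op 4: add_edge(F, C). Edges now: 4
Op 5: add_edge(A, D). Edges now: 5
Op 6: add_edge(A, E). Edges now: 6
Op 7: add_edge(B, C). Edges now: 7
Compute levels (Kahn BFS):
  sources (in-degree 0): A, B
  process A: level=0
    A->C: in-degree(C)=2, level(C)>=1
    A->D: in-degree(D)=0, level(D)=1, enqueue
    A->E: in-degree(E)=1, level(E)>=1
  process B: level=0
    B->C: in-degree(C)=1, level(C)>=1
  process D: level=1
    D->E: in-degree(E)=0, level(E)=2, enqueue
    D->F: in-degree(F)=0, level(F)=2, enqueue
  process E: level=2
  process F: level=2
    F->C: in-degree(C)=0, level(C)=3, enqueue
  process C: level=3
All levels: A:0, B:0, C:3, D:1, E:2, F:2
max level = 3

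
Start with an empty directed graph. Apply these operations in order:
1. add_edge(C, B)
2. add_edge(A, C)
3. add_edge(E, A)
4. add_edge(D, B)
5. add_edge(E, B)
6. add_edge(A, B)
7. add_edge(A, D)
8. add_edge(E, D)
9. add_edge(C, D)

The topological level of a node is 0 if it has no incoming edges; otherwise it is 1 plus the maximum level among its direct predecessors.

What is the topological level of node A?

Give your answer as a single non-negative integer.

Op 1: add_edge(C, B). Edges now: 1
Op 2: add_edge(A, C). Edges now: 2
Op 3: add_edge(E, A). Edges now: 3
Op 4: add_edge(D, B). Edges now: 4
Op 5: add_edge(E, B). Edges now: 5
Op 6: add_edge(A, B). Edges now: 6
Op 7: add_edge(A, D). Edges now: 7
Op 8: add_edge(E, D). Edges now: 8
Op 9: add_edge(C, D). Edges now: 9
Compute levels (Kahn BFS):
  sources (in-degree 0): E
  process E: level=0
    E->A: in-degree(A)=0, level(A)=1, enqueue
    E->B: in-degree(B)=3, level(B)>=1
    E->D: in-degree(D)=2, level(D)>=1
  process A: level=1
    A->B: in-degree(B)=2, level(B)>=2
    A->C: in-degree(C)=0, level(C)=2, enqueue
    A->D: in-degree(D)=1, level(D)>=2
  process C: level=2
    C->B: in-degree(B)=1, level(B)>=3
    C->D: in-degree(D)=0, level(D)=3, enqueue
  process D: level=3
    D->B: in-degree(B)=0, level(B)=4, enqueue
  process B: level=4
All levels: A:1, B:4, C:2, D:3, E:0
level(A) = 1

Answer: 1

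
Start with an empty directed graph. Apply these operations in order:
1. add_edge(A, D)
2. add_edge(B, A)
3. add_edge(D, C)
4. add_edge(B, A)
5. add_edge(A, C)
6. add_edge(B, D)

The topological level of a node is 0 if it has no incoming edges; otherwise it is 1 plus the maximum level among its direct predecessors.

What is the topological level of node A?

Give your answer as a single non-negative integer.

Answer: 1

Derivation:
Op 1: add_edge(A, D). Edges now: 1
Op 2: add_edge(B, A). Edges now: 2
Op 3: add_edge(D, C). Edges now: 3
Op 4: add_edge(B, A) (duplicate, no change). Edges now: 3
Op 5: add_edge(A, C). Edges now: 4
Op 6: add_edge(B, D). Edges now: 5
Compute levels (Kahn BFS):
  sources (in-degree 0): B
  process B: level=0
    B->A: in-degree(A)=0, level(A)=1, enqueue
    B->D: in-degree(D)=1, level(D)>=1
  process A: level=1
    A->C: in-degree(C)=1, level(C)>=2
    A->D: in-degree(D)=0, level(D)=2, enqueue
  process D: level=2
    D->C: in-degree(C)=0, level(C)=3, enqueue
  process C: level=3
All levels: A:1, B:0, C:3, D:2
level(A) = 1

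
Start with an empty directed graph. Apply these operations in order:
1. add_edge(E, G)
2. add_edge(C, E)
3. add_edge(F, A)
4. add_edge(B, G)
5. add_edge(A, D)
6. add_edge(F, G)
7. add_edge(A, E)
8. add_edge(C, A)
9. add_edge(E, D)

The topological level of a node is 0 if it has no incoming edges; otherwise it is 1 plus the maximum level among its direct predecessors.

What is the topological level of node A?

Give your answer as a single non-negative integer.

Op 1: add_edge(E, G). Edges now: 1
Op 2: add_edge(C, E). Edges now: 2
Op 3: add_edge(F, A). Edges now: 3
Op 4: add_edge(B, G). Edges now: 4
Op 5: add_edge(A, D). Edges now: 5
Op 6: add_edge(F, G). Edges now: 6
Op 7: add_edge(A, E). Edges now: 7
Op 8: add_edge(C, A). Edges now: 8
Op 9: add_edge(E, D). Edges now: 9
Compute levels (Kahn BFS):
  sources (in-degree 0): B, C, F
  process B: level=0
    B->G: in-degree(G)=2, level(G)>=1
  process C: level=0
    C->A: in-degree(A)=1, level(A)>=1
    C->E: in-degree(E)=1, level(E)>=1
  process F: level=0
    F->A: in-degree(A)=0, level(A)=1, enqueue
    F->G: in-degree(G)=1, level(G)>=1
  process A: level=1
    A->D: in-degree(D)=1, level(D)>=2
    A->E: in-degree(E)=0, level(E)=2, enqueue
  process E: level=2
    E->D: in-degree(D)=0, level(D)=3, enqueue
    E->G: in-degree(G)=0, level(G)=3, enqueue
  process D: level=3
  process G: level=3
All levels: A:1, B:0, C:0, D:3, E:2, F:0, G:3
level(A) = 1

Answer: 1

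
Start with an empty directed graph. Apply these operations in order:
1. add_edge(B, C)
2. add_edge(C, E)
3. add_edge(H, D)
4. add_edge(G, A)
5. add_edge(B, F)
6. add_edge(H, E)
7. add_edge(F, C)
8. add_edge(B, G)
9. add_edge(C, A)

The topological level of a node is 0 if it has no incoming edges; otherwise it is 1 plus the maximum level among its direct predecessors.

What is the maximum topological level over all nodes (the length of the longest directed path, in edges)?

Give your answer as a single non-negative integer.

Op 1: add_edge(B, C). Edges now: 1
Op 2: add_edge(C, E). Edges now: 2
Op 3: add_edge(H, D). Edges now: 3
Op 4: add_edge(G, A). Edges now: 4
Op 5: add_edge(B, F). Edges now: 5
Op 6: add_edge(H, E). Edges now: 6
Op 7: add_edge(F, C). Edges now: 7
Op 8: add_edge(B, G). Edges now: 8
Op 9: add_edge(C, A). Edges now: 9
Compute levels (Kahn BFS):
  sources (in-degree 0): B, H
  process B: level=0
    B->C: in-degree(C)=1, level(C)>=1
    B->F: in-degree(F)=0, level(F)=1, enqueue
    B->G: in-degree(G)=0, level(G)=1, enqueue
  process H: level=0
    H->D: in-degree(D)=0, level(D)=1, enqueue
    H->E: in-degree(E)=1, level(E)>=1
  process F: level=1
    F->C: in-degree(C)=0, level(C)=2, enqueue
  process G: level=1
    G->A: in-degree(A)=1, level(A)>=2
  process D: level=1
  process C: level=2
    C->A: in-degree(A)=0, level(A)=3, enqueue
    C->E: in-degree(E)=0, level(E)=3, enqueue
  process A: level=3
  process E: level=3
All levels: A:3, B:0, C:2, D:1, E:3, F:1, G:1, H:0
max level = 3

Answer: 3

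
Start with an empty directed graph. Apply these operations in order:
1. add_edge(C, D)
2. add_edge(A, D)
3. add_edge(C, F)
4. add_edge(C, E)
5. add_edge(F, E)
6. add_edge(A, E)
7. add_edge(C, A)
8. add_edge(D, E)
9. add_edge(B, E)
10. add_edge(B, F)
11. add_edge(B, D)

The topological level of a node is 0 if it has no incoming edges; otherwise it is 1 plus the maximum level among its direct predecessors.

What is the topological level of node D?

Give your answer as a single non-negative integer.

Answer: 2

Derivation:
Op 1: add_edge(C, D). Edges now: 1
Op 2: add_edge(A, D). Edges now: 2
Op 3: add_edge(C, F). Edges now: 3
Op 4: add_edge(C, E). Edges now: 4
Op 5: add_edge(F, E). Edges now: 5
Op 6: add_edge(A, E). Edges now: 6
Op 7: add_edge(C, A). Edges now: 7
Op 8: add_edge(D, E). Edges now: 8
Op 9: add_edge(B, E). Edges now: 9
Op 10: add_edge(B, F). Edges now: 10
Op 11: add_edge(B, D). Edges now: 11
Compute levels (Kahn BFS):
  sources (in-degree 0): B, C
  process B: level=0
    B->D: in-degree(D)=2, level(D)>=1
    B->E: in-degree(E)=4, level(E)>=1
    B->F: in-degree(F)=1, level(F)>=1
  process C: level=0
    C->A: in-degree(A)=0, level(A)=1, enqueue
    C->D: in-degree(D)=1, level(D)>=1
    C->E: in-degree(E)=3, level(E)>=1
    C->F: in-degree(F)=0, level(F)=1, enqueue
  process A: level=1
    A->D: in-degree(D)=0, level(D)=2, enqueue
    A->E: in-degree(E)=2, level(E)>=2
  process F: level=1
    F->E: in-degree(E)=1, level(E)>=2
  process D: level=2
    D->E: in-degree(E)=0, level(E)=3, enqueue
  process E: level=3
All levels: A:1, B:0, C:0, D:2, E:3, F:1
level(D) = 2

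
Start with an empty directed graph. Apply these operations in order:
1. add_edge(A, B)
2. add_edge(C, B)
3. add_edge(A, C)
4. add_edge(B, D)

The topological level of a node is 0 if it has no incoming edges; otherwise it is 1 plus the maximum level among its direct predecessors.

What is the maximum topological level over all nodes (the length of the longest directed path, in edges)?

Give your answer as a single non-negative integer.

Answer: 3

Derivation:
Op 1: add_edge(A, B). Edges now: 1
Op 2: add_edge(C, B). Edges now: 2
Op 3: add_edge(A, C). Edges now: 3
Op 4: add_edge(B, D). Edges now: 4
Compute levels (Kahn BFS):
  sources (in-degree 0): A
  process A: level=0
    A->B: in-degree(B)=1, level(B)>=1
    A->C: in-degree(C)=0, level(C)=1, enqueue
  process C: level=1
    C->B: in-degree(B)=0, level(B)=2, enqueue
  process B: level=2
    B->D: in-degree(D)=0, level(D)=3, enqueue
  process D: level=3
All levels: A:0, B:2, C:1, D:3
max level = 3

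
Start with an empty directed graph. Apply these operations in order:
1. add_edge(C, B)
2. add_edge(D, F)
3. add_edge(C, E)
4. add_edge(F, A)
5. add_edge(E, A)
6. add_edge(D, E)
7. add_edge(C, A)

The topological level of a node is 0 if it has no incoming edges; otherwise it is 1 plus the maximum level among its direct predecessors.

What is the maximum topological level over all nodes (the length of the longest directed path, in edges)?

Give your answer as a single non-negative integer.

Op 1: add_edge(C, B). Edges now: 1
Op 2: add_edge(D, F). Edges now: 2
Op 3: add_edge(C, E). Edges now: 3
Op 4: add_edge(F, A). Edges now: 4
Op 5: add_edge(E, A). Edges now: 5
Op 6: add_edge(D, E). Edges now: 6
Op 7: add_edge(C, A). Edges now: 7
Compute levels (Kahn BFS):
  sources (in-degree 0): C, D
  process C: level=0
    C->A: in-degree(A)=2, level(A)>=1
    C->B: in-degree(B)=0, level(B)=1, enqueue
    C->E: in-degree(E)=1, level(E)>=1
  process D: level=0
    D->E: in-degree(E)=0, level(E)=1, enqueue
    D->F: in-degree(F)=0, level(F)=1, enqueue
  process B: level=1
  process E: level=1
    E->A: in-degree(A)=1, level(A)>=2
  process F: level=1
    F->A: in-degree(A)=0, level(A)=2, enqueue
  process A: level=2
All levels: A:2, B:1, C:0, D:0, E:1, F:1
max level = 2

Answer: 2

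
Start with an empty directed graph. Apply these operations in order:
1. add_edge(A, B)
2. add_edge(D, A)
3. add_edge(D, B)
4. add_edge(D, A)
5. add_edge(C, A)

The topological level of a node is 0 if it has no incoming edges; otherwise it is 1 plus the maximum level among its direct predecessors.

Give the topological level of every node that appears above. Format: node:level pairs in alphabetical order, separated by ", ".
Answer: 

Answer: A:1, B:2, C:0, D:0

Derivation:
Op 1: add_edge(A, B). Edges now: 1
Op 2: add_edge(D, A). Edges now: 2
Op 3: add_edge(D, B). Edges now: 3
Op 4: add_edge(D, A) (duplicate, no change). Edges now: 3
Op 5: add_edge(C, A). Edges now: 4
Compute levels (Kahn BFS):
  sources (in-degree 0): C, D
  process C: level=0
    C->A: in-degree(A)=1, level(A)>=1
  process D: level=0
    D->A: in-degree(A)=0, level(A)=1, enqueue
    D->B: in-degree(B)=1, level(B)>=1
  process A: level=1
    A->B: in-degree(B)=0, level(B)=2, enqueue
  process B: level=2
All levels: A:1, B:2, C:0, D:0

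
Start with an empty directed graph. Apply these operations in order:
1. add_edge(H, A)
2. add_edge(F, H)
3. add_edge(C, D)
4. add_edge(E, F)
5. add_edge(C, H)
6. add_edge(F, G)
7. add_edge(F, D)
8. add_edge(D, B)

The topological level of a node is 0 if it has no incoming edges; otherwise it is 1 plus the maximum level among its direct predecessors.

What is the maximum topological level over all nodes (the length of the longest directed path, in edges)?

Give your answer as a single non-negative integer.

Op 1: add_edge(H, A). Edges now: 1
Op 2: add_edge(F, H). Edges now: 2
Op 3: add_edge(C, D). Edges now: 3
Op 4: add_edge(E, F). Edges now: 4
Op 5: add_edge(C, H). Edges now: 5
Op 6: add_edge(F, G). Edges now: 6
Op 7: add_edge(F, D). Edges now: 7
Op 8: add_edge(D, B). Edges now: 8
Compute levels (Kahn BFS):
  sources (in-degree 0): C, E
  process C: level=0
    C->D: in-degree(D)=1, level(D)>=1
    C->H: in-degree(H)=1, level(H)>=1
  process E: level=0
    E->F: in-degree(F)=0, level(F)=1, enqueue
  process F: level=1
    F->D: in-degree(D)=0, level(D)=2, enqueue
    F->G: in-degree(G)=0, level(G)=2, enqueue
    F->H: in-degree(H)=0, level(H)=2, enqueue
  process D: level=2
    D->B: in-degree(B)=0, level(B)=3, enqueue
  process G: level=2
  process H: level=2
    H->A: in-degree(A)=0, level(A)=3, enqueue
  process B: level=3
  process A: level=3
All levels: A:3, B:3, C:0, D:2, E:0, F:1, G:2, H:2
max level = 3

Answer: 3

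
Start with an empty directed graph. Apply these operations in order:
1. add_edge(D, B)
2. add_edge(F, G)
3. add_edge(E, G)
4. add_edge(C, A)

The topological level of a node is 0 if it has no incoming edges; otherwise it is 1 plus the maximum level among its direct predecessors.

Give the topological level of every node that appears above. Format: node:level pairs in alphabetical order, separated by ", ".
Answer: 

Answer: A:1, B:1, C:0, D:0, E:0, F:0, G:1

Derivation:
Op 1: add_edge(D, B). Edges now: 1
Op 2: add_edge(F, G). Edges now: 2
Op 3: add_edge(E, G). Edges now: 3
Op 4: add_edge(C, A). Edges now: 4
Compute levels (Kahn BFS):
  sources (in-degree 0): C, D, E, F
  process C: level=0
    C->A: in-degree(A)=0, level(A)=1, enqueue
  process D: level=0
    D->B: in-degree(B)=0, level(B)=1, enqueue
  process E: level=0
    E->G: in-degree(G)=1, level(G)>=1
  process F: level=0
    F->G: in-degree(G)=0, level(G)=1, enqueue
  process A: level=1
  process B: level=1
  process G: level=1
All levels: A:1, B:1, C:0, D:0, E:0, F:0, G:1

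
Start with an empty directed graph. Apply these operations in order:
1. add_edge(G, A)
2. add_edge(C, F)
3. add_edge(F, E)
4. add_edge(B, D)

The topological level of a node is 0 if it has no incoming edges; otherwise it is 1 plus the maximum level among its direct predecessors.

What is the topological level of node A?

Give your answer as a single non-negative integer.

Answer: 1

Derivation:
Op 1: add_edge(G, A). Edges now: 1
Op 2: add_edge(C, F). Edges now: 2
Op 3: add_edge(F, E). Edges now: 3
Op 4: add_edge(B, D). Edges now: 4
Compute levels (Kahn BFS):
  sources (in-degree 0): B, C, G
  process B: level=0
    B->D: in-degree(D)=0, level(D)=1, enqueue
  process C: level=0
    C->F: in-degree(F)=0, level(F)=1, enqueue
  process G: level=0
    G->A: in-degree(A)=0, level(A)=1, enqueue
  process D: level=1
  process F: level=1
    F->E: in-degree(E)=0, level(E)=2, enqueue
  process A: level=1
  process E: level=2
All levels: A:1, B:0, C:0, D:1, E:2, F:1, G:0
level(A) = 1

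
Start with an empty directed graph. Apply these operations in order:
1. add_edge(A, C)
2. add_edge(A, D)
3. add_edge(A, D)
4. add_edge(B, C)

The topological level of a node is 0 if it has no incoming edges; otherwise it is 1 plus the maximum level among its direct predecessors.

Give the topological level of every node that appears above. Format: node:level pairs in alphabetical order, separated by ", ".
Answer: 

Op 1: add_edge(A, C). Edges now: 1
Op 2: add_edge(A, D). Edges now: 2
Op 3: add_edge(A, D) (duplicate, no change). Edges now: 2
Op 4: add_edge(B, C). Edges now: 3
Compute levels (Kahn BFS):
  sources (in-degree 0): A, B
  process A: level=0
    A->C: in-degree(C)=1, level(C)>=1
    A->D: in-degree(D)=0, level(D)=1, enqueue
  process B: level=0
    B->C: in-degree(C)=0, level(C)=1, enqueue
  process D: level=1
  process C: level=1
All levels: A:0, B:0, C:1, D:1

Answer: A:0, B:0, C:1, D:1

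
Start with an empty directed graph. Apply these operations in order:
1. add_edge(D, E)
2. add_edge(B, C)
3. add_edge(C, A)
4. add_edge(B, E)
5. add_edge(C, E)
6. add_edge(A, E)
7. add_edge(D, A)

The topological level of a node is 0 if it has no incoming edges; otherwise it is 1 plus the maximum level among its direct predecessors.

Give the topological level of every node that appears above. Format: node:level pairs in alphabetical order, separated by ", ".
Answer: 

Op 1: add_edge(D, E). Edges now: 1
Op 2: add_edge(B, C). Edges now: 2
Op 3: add_edge(C, A). Edges now: 3
Op 4: add_edge(B, E). Edges now: 4
Op 5: add_edge(C, E). Edges now: 5
Op 6: add_edge(A, E). Edges now: 6
Op 7: add_edge(D, A). Edges now: 7
Compute levels (Kahn BFS):
  sources (in-degree 0): B, D
  process B: level=0
    B->C: in-degree(C)=0, level(C)=1, enqueue
    B->E: in-degree(E)=3, level(E)>=1
  process D: level=0
    D->A: in-degree(A)=1, level(A)>=1
    D->E: in-degree(E)=2, level(E)>=1
  process C: level=1
    C->A: in-degree(A)=0, level(A)=2, enqueue
    C->E: in-degree(E)=1, level(E)>=2
  process A: level=2
    A->E: in-degree(E)=0, level(E)=3, enqueue
  process E: level=3
All levels: A:2, B:0, C:1, D:0, E:3

Answer: A:2, B:0, C:1, D:0, E:3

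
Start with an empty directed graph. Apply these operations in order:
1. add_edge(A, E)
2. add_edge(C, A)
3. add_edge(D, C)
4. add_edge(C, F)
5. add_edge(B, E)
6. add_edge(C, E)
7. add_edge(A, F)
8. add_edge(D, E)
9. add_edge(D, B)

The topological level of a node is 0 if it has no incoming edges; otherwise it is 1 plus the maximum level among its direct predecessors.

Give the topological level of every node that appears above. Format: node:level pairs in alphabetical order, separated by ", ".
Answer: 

Answer: A:2, B:1, C:1, D:0, E:3, F:3

Derivation:
Op 1: add_edge(A, E). Edges now: 1
Op 2: add_edge(C, A). Edges now: 2
Op 3: add_edge(D, C). Edges now: 3
Op 4: add_edge(C, F). Edges now: 4
Op 5: add_edge(B, E). Edges now: 5
Op 6: add_edge(C, E). Edges now: 6
Op 7: add_edge(A, F). Edges now: 7
Op 8: add_edge(D, E). Edges now: 8
Op 9: add_edge(D, B). Edges now: 9
Compute levels (Kahn BFS):
  sources (in-degree 0): D
  process D: level=0
    D->B: in-degree(B)=0, level(B)=1, enqueue
    D->C: in-degree(C)=0, level(C)=1, enqueue
    D->E: in-degree(E)=3, level(E)>=1
  process B: level=1
    B->E: in-degree(E)=2, level(E)>=2
  process C: level=1
    C->A: in-degree(A)=0, level(A)=2, enqueue
    C->E: in-degree(E)=1, level(E)>=2
    C->F: in-degree(F)=1, level(F)>=2
  process A: level=2
    A->E: in-degree(E)=0, level(E)=3, enqueue
    A->F: in-degree(F)=0, level(F)=3, enqueue
  process E: level=3
  process F: level=3
All levels: A:2, B:1, C:1, D:0, E:3, F:3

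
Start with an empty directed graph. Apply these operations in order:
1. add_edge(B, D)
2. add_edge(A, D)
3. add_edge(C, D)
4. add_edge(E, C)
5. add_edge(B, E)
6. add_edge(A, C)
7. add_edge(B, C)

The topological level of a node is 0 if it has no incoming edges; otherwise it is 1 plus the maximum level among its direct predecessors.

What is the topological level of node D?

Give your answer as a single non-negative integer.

Op 1: add_edge(B, D). Edges now: 1
Op 2: add_edge(A, D). Edges now: 2
Op 3: add_edge(C, D). Edges now: 3
Op 4: add_edge(E, C). Edges now: 4
Op 5: add_edge(B, E). Edges now: 5
Op 6: add_edge(A, C). Edges now: 6
Op 7: add_edge(B, C). Edges now: 7
Compute levels (Kahn BFS):
  sources (in-degree 0): A, B
  process A: level=0
    A->C: in-degree(C)=2, level(C)>=1
    A->D: in-degree(D)=2, level(D)>=1
  process B: level=0
    B->C: in-degree(C)=1, level(C)>=1
    B->D: in-degree(D)=1, level(D)>=1
    B->E: in-degree(E)=0, level(E)=1, enqueue
  process E: level=1
    E->C: in-degree(C)=0, level(C)=2, enqueue
  process C: level=2
    C->D: in-degree(D)=0, level(D)=3, enqueue
  process D: level=3
All levels: A:0, B:0, C:2, D:3, E:1
level(D) = 3

Answer: 3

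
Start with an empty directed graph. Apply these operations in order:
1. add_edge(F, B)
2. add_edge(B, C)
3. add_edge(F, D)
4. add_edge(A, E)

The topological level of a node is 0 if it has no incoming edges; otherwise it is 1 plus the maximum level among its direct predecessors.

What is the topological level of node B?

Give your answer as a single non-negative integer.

Answer: 1

Derivation:
Op 1: add_edge(F, B). Edges now: 1
Op 2: add_edge(B, C). Edges now: 2
Op 3: add_edge(F, D). Edges now: 3
Op 4: add_edge(A, E). Edges now: 4
Compute levels (Kahn BFS):
  sources (in-degree 0): A, F
  process A: level=0
    A->E: in-degree(E)=0, level(E)=1, enqueue
  process F: level=0
    F->B: in-degree(B)=0, level(B)=1, enqueue
    F->D: in-degree(D)=0, level(D)=1, enqueue
  process E: level=1
  process B: level=1
    B->C: in-degree(C)=0, level(C)=2, enqueue
  process D: level=1
  process C: level=2
All levels: A:0, B:1, C:2, D:1, E:1, F:0
level(B) = 1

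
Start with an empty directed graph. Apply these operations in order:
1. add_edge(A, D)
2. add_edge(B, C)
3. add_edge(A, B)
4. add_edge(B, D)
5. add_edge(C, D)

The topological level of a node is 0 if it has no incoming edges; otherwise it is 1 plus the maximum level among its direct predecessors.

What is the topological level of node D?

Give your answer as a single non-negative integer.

Op 1: add_edge(A, D). Edges now: 1
Op 2: add_edge(B, C). Edges now: 2
Op 3: add_edge(A, B). Edges now: 3
Op 4: add_edge(B, D). Edges now: 4
Op 5: add_edge(C, D). Edges now: 5
Compute levels (Kahn BFS):
  sources (in-degree 0): A
  process A: level=0
    A->B: in-degree(B)=0, level(B)=1, enqueue
    A->D: in-degree(D)=2, level(D)>=1
  process B: level=1
    B->C: in-degree(C)=0, level(C)=2, enqueue
    B->D: in-degree(D)=1, level(D)>=2
  process C: level=2
    C->D: in-degree(D)=0, level(D)=3, enqueue
  process D: level=3
All levels: A:0, B:1, C:2, D:3
level(D) = 3

Answer: 3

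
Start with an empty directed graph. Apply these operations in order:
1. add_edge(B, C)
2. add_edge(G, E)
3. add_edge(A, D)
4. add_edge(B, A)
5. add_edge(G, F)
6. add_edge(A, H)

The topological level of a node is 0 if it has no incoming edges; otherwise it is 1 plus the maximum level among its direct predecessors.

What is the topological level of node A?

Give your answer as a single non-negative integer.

Answer: 1

Derivation:
Op 1: add_edge(B, C). Edges now: 1
Op 2: add_edge(G, E). Edges now: 2
Op 3: add_edge(A, D). Edges now: 3
Op 4: add_edge(B, A). Edges now: 4
Op 5: add_edge(G, F). Edges now: 5
Op 6: add_edge(A, H). Edges now: 6
Compute levels (Kahn BFS):
  sources (in-degree 0): B, G
  process B: level=0
    B->A: in-degree(A)=0, level(A)=1, enqueue
    B->C: in-degree(C)=0, level(C)=1, enqueue
  process G: level=0
    G->E: in-degree(E)=0, level(E)=1, enqueue
    G->F: in-degree(F)=0, level(F)=1, enqueue
  process A: level=1
    A->D: in-degree(D)=0, level(D)=2, enqueue
    A->H: in-degree(H)=0, level(H)=2, enqueue
  process C: level=1
  process E: level=1
  process F: level=1
  process D: level=2
  process H: level=2
All levels: A:1, B:0, C:1, D:2, E:1, F:1, G:0, H:2
level(A) = 1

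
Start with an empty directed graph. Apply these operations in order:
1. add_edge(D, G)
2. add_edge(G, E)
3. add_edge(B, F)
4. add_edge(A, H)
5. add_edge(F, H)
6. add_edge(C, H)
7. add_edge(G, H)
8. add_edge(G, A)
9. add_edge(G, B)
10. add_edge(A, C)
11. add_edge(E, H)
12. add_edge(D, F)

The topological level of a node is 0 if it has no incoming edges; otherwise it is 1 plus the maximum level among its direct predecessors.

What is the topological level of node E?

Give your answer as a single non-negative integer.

Answer: 2

Derivation:
Op 1: add_edge(D, G). Edges now: 1
Op 2: add_edge(G, E). Edges now: 2
Op 3: add_edge(B, F). Edges now: 3
Op 4: add_edge(A, H). Edges now: 4
Op 5: add_edge(F, H). Edges now: 5
Op 6: add_edge(C, H). Edges now: 6
Op 7: add_edge(G, H). Edges now: 7
Op 8: add_edge(G, A). Edges now: 8
Op 9: add_edge(G, B). Edges now: 9
Op 10: add_edge(A, C). Edges now: 10
Op 11: add_edge(E, H). Edges now: 11
Op 12: add_edge(D, F). Edges now: 12
Compute levels (Kahn BFS):
  sources (in-degree 0): D
  process D: level=0
    D->F: in-degree(F)=1, level(F)>=1
    D->G: in-degree(G)=0, level(G)=1, enqueue
  process G: level=1
    G->A: in-degree(A)=0, level(A)=2, enqueue
    G->B: in-degree(B)=0, level(B)=2, enqueue
    G->E: in-degree(E)=0, level(E)=2, enqueue
    G->H: in-degree(H)=4, level(H)>=2
  process A: level=2
    A->C: in-degree(C)=0, level(C)=3, enqueue
    A->H: in-degree(H)=3, level(H)>=3
  process B: level=2
    B->F: in-degree(F)=0, level(F)=3, enqueue
  process E: level=2
    E->H: in-degree(H)=2, level(H)>=3
  process C: level=3
    C->H: in-degree(H)=1, level(H)>=4
  process F: level=3
    F->H: in-degree(H)=0, level(H)=4, enqueue
  process H: level=4
All levels: A:2, B:2, C:3, D:0, E:2, F:3, G:1, H:4
level(E) = 2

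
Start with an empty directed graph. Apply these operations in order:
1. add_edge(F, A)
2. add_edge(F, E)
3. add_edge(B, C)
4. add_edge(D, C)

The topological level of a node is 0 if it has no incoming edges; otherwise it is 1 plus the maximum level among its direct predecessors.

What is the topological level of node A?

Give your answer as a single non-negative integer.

Op 1: add_edge(F, A). Edges now: 1
Op 2: add_edge(F, E). Edges now: 2
Op 3: add_edge(B, C). Edges now: 3
Op 4: add_edge(D, C). Edges now: 4
Compute levels (Kahn BFS):
  sources (in-degree 0): B, D, F
  process B: level=0
    B->C: in-degree(C)=1, level(C)>=1
  process D: level=0
    D->C: in-degree(C)=0, level(C)=1, enqueue
  process F: level=0
    F->A: in-degree(A)=0, level(A)=1, enqueue
    F->E: in-degree(E)=0, level(E)=1, enqueue
  process C: level=1
  process A: level=1
  process E: level=1
All levels: A:1, B:0, C:1, D:0, E:1, F:0
level(A) = 1

Answer: 1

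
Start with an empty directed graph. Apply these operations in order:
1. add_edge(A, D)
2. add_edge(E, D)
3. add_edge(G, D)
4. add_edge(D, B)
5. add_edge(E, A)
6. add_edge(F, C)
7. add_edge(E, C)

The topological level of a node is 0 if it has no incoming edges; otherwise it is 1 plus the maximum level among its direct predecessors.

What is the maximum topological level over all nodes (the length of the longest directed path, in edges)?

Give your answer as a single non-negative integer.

Op 1: add_edge(A, D). Edges now: 1
Op 2: add_edge(E, D). Edges now: 2
Op 3: add_edge(G, D). Edges now: 3
Op 4: add_edge(D, B). Edges now: 4
Op 5: add_edge(E, A). Edges now: 5
Op 6: add_edge(F, C). Edges now: 6
Op 7: add_edge(E, C). Edges now: 7
Compute levels (Kahn BFS):
  sources (in-degree 0): E, F, G
  process E: level=0
    E->A: in-degree(A)=0, level(A)=1, enqueue
    E->C: in-degree(C)=1, level(C)>=1
    E->D: in-degree(D)=2, level(D)>=1
  process F: level=0
    F->C: in-degree(C)=0, level(C)=1, enqueue
  process G: level=0
    G->D: in-degree(D)=1, level(D)>=1
  process A: level=1
    A->D: in-degree(D)=0, level(D)=2, enqueue
  process C: level=1
  process D: level=2
    D->B: in-degree(B)=0, level(B)=3, enqueue
  process B: level=3
All levels: A:1, B:3, C:1, D:2, E:0, F:0, G:0
max level = 3

Answer: 3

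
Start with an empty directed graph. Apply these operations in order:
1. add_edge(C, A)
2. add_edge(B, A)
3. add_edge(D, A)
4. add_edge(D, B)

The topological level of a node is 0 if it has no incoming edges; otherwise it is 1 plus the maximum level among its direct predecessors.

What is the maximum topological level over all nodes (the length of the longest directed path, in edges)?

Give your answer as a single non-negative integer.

Op 1: add_edge(C, A). Edges now: 1
Op 2: add_edge(B, A). Edges now: 2
Op 3: add_edge(D, A). Edges now: 3
Op 4: add_edge(D, B). Edges now: 4
Compute levels (Kahn BFS):
  sources (in-degree 0): C, D
  process C: level=0
    C->A: in-degree(A)=2, level(A)>=1
  process D: level=0
    D->A: in-degree(A)=1, level(A)>=1
    D->B: in-degree(B)=0, level(B)=1, enqueue
  process B: level=1
    B->A: in-degree(A)=0, level(A)=2, enqueue
  process A: level=2
All levels: A:2, B:1, C:0, D:0
max level = 2

Answer: 2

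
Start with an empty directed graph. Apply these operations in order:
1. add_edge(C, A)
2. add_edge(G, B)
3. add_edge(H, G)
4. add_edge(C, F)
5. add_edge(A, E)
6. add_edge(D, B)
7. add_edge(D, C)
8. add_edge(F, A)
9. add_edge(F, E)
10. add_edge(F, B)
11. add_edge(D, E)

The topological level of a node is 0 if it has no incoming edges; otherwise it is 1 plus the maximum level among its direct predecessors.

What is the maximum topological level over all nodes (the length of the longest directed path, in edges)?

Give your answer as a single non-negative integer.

Answer: 4

Derivation:
Op 1: add_edge(C, A). Edges now: 1
Op 2: add_edge(G, B). Edges now: 2
Op 3: add_edge(H, G). Edges now: 3
Op 4: add_edge(C, F). Edges now: 4
Op 5: add_edge(A, E). Edges now: 5
Op 6: add_edge(D, B). Edges now: 6
Op 7: add_edge(D, C). Edges now: 7
Op 8: add_edge(F, A). Edges now: 8
Op 9: add_edge(F, E). Edges now: 9
Op 10: add_edge(F, B). Edges now: 10
Op 11: add_edge(D, E). Edges now: 11
Compute levels (Kahn BFS):
  sources (in-degree 0): D, H
  process D: level=0
    D->B: in-degree(B)=2, level(B)>=1
    D->C: in-degree(C)=0, level(C)=1, enqueue
    D->E: in-degree(E)=2, level(E)>=1
  process H: level=0
    H->G: in-degree(G)=0, level(G)=1, enqueue
  process C: level=1
    C->A: in-degree(A)=1, level(A)>=2
    C->F: in-degree(F)=0, level(F)=2, enqueue
  process G: level=1
    G->B: in-degree(B)=1, level(B)>=2
  process F: level=2
    F->A: in-degree(A)=0, level(A)=3, enqueue
    F->B: in-degree(B)=0, level(B)=3, enqueue
    F->E: in-degree(E)=1, level(E)>=3
  process A: level=3
    A->E: in-degree(E)=0, level(E)=4, enqueue
  process B: level=3
  process E: level=4
All levels: A:3, B:3, C:1, D:0, E:4, F:2, G:1, H:0
max level = 4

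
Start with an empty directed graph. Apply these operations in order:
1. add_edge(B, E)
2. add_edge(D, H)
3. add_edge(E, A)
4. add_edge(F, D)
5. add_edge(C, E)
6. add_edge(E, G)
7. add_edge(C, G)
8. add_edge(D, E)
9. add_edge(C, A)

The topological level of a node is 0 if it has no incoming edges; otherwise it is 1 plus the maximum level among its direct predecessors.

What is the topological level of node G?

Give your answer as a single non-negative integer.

Op 1: add_edge(B, E). Edges now: 1
Op 2: add_edge(D, H). Edges now: 2
Op 3: add_edge(E, A). Edges now: 3
Op 4: add_edge(F, D). Edges now: 4
Op 5: add_edge(C, E). Edges now: 5
Op 6: add_edge(E, G). Edges now: 6
Op 7: add_edge(C, G). Edges now: 7
Op 8: add_edge(D, E). Edges now: 8
Op 9: add_edge(C, A). Edges now: 9
Compute levels (Kahn BFS):
  sources (in-degree 0): B, C, F
  process B: level=0
    B->E: in-degree(E)=2, level(E)>=1
  process C: level=0
    C->A: in-degree(A)=1, level(A)>=1
    C->E: in-degree(E)=1, level(E)>=1
    C->G: in-degree(G)=1, level(G)>=1
  process F: level=0
    F->D: in-degree(D)=0, level(D)=1, enqueue
  process D: level=1
    D->E: in-degree(E)=0, level(E)=2, enqueue
    D->H: in-degree(H)=0, level(H)=2, enqueue
  process E: level=2
    E->A: in-degree(A)=0, level(A)=3, enqueue
    E->G: in-degree(G)=0, level(G)=3, enqueue
  process H: level=2
  process A: level=3
  process G: level=3
All levels: A:3, B:0, C:0, D:1, E:2, F:0, G:3, H:2
level(G) = 3

Answer: 3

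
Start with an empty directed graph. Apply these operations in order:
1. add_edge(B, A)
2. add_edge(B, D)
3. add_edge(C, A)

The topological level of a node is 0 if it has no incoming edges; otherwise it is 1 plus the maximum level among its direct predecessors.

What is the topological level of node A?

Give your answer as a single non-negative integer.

Op 1: add_edge(B, A). Edges now: 1
Op 2: add_edge(B, D). Edges now: 2
Op 3: add_edge(C, A). Edges now: 3
Compute levels (Kahn BFS):
  sources (in-degree 0): B, C
  process B: level=0
    B->A: in-degree(A)=1, level(A)>=1
    B->D: in-degree(D)=0, level(D)=1, enqueue
  process C: level=0
    C->A: in-degree(A)=0, level(A)=1, enqueue
  process D: level=1
  process A: level=1
All levels: A:1, B:0, C:0, D:1
level(A) = 1

Answer: 1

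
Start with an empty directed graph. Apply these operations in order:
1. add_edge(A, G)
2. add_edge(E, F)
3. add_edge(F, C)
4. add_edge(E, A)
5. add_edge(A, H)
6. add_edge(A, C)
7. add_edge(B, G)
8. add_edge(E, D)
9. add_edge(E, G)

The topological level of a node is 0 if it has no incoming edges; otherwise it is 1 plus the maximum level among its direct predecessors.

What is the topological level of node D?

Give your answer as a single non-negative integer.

Op 1: add_edge(A, G). Edges now: 1
Op 2: add_edge(E, F). Edges now: 2
Op 3: add_edge(F, C). Edges now: 3
Op 4: add_edge(E, A). Edges now: 4
Op 5: add_edge(A, H). Edges now: 5
Op 6: add_edge(A, C). Edges now: 6
Op 7: add_edge(B, G). Edges now: 7
Op 8: add_edge(E, D). Edges now: 8
Op 9: add_edge(E, G). Edges now: 9
Compute levels (Kahn BFS):
  sources (in-degree 0): B, E
  process B: level=0
    B->G: in-degree(G)=2, level(G)>=1
  process E: level=0
    E->A: in-degree(A)=0, level(A)=1, enqueue
    E->D: in-degree(D)=0, level(D)=1, enqueue
    E->F: in-degree(F)=0, level(F)=1, enqueue
    E->G: in-degree(G)=1, level(G)>=1
  process A: level=1
    A->C: in-degree(C)=1, level(C)>=2
    A->G: in-degree(G)=0, level(G)=2, enqueue
    A->H: in-degree(H)=0, level(H)=2, enqueue
  process D: level=1
  process F: level=1
    F->C: in-degree(C)=0, level(C)=2, enqueue
  process G: level=2
  process H: level=2
  process C: level=2
All levels: A:1, B:0, C:2, D:1, E:0, F:1, G:2, H:2
level(D) = 1

Answer: 1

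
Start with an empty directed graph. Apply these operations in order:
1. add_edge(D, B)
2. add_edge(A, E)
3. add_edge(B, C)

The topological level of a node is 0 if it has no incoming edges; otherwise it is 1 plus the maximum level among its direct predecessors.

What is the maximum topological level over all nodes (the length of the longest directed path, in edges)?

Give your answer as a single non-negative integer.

Answer: 2

Derivation:
Op 1: add_edge(D, B). Edges now: 1
Op 2: add_edge(A, E). Edges now: 2
Op 3: add_edge(B, C). Edges now: 3
Compute levels (Kahn BFS):
  sources (in-degree 0): A, D
  process A: level=0
    A->E: in-degree(E)=0, level(E)=1, enqueue
  process D: level=0
    D->B: in-degree(B)=0, level(B)=1, enqueue
  process E: level=1
  process B: level=1
    B->C: in-degree(C)=0, level(C)=2, enqueue
  process C: level=2
All levels: A:0, B:1, C:2, D:0, E:1
max level = 2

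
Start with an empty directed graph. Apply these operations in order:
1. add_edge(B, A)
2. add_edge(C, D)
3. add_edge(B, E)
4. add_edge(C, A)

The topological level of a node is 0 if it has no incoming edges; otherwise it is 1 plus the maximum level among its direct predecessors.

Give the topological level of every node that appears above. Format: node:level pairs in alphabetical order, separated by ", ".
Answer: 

Answer: A:1, B:0, C:0, D:1, E:1

Derivation:
Op 1: add_edge(B, A). Edges now: 1
Op 2: add_edge(C, D). Edges now: 2
Op 3: add_edge(B, E). Edges now: 3
Op 4: add_edge(C, A). Edges now: 4
Compute levels (Kahn BFS):
  sources (in-degree 0): B, C
  process B: level=0
    B->A: in-degree(A)=1, level(A)>=1
    B->E: in-degree(E)=0, level(E)=1, enqueue
  process C: level=0
    C->A: in-degree(A)=0, level(A)=1, enqueue
    C->D: in-degree(D)=0, level(D)=1, enqueue
  process E: level=1
  process A: level=1
  process D: level=1
All levels: A:1, B:0, C:0, D:1, E:1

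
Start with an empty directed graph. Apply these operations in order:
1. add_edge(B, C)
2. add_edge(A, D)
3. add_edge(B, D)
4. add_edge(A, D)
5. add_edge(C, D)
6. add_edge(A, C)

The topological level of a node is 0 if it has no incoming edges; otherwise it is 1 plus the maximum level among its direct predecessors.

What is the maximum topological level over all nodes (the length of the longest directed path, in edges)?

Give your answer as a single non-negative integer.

Answer: 2

Derivation:
Op 1: add_edge(B, C). Edges now: 1
Op 2: add_edge(A, D). Edges now: 2
Op 3: add_edge(B, D). Edges now: 3
Op 4: add_edge(A, D) (duplicate, no change). Edges now: 3
Op 5: add_edge(C, D). Edges now: 4
Op 6: add_edge(A, C). Edges now: 5
Compute levels (Kahn BFS):
  sources (in-degree 0): A, B
  process A: level=0
    A->C: in-degree(C)=1, level(C)>=1
    A->D: in-degree(D)=2, level(D)>=1
  process B: level=0
    B->C: in-degree(C)=0, level(C)=1, enqueue
    B->D: in-degree(D)=1, level(D)>=1
  process C: level=1
    C->D: in-degree(D)=0, level(D)=2, enqueue
  process D: level=2
All levels: A:0, B:0, C:1, D:2
max level = 2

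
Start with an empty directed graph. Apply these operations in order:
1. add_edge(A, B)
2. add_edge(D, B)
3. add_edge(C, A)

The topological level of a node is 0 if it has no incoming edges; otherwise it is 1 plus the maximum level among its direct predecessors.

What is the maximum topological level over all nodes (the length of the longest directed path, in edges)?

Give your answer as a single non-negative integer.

Op 1: add_edge(A, B). Edges now: 1
Op 2: add_edge(D, B). Edges now: 2
Op 3: add_edge(C, A). Edges now: 3
Compute levels (Kahn BFS):
  sources (in-degree 0): C, D
  process C: level=0
    C->A: in-degree(A)=0, level(A)=1, enqueue
  process D: level=0
    D->B: in-degree(B)=1, level(B)>=1
  process A: level=1
    A->B: in-degree(B)=0, level(B)=2, enqueue
  process B: level=2
All levels: A:1, B:2, C:0, D:0
max level = 2

Answer: 2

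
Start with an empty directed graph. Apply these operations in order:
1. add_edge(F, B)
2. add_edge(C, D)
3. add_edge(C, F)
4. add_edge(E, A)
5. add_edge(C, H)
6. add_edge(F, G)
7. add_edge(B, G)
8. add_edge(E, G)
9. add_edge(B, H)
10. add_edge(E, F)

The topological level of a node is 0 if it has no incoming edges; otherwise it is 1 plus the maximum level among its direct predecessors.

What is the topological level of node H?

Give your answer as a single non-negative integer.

Op 1: add_edge(F, B). Edges now: 1
Op 2: add_edge(C, D). Edges now: 2
Op 3: add_edge(C, F). Edges now: 3
Op 4: add_edge(E, A). Edges now: 4
Op 5: add_edge(C, H). Edges now: 5
Op 6: add_edge(F, G). Edges now: 6
Op 7: add_edge(B, G). Edges now: 7
Op 8: add_edge(E, G). Edges now: 8
Op 9: add_edge(B, H). Edges now: 9
Op 10: add_edge(E, F). Edges now: 10
Compute levels (Kahn BFS):
  sources (in-degree 0): C, E
  process C: level=0
    C->D: in-degree(D)=0, level(D)=1, enqueue
    C->F: in-degree(F)=1, level(F)>=1
    C->H: in-degree(H)=1, level(H)>=1
  process E: level=0
    E->A: in-degree(A)=0, level(A)=1, enqueue
    E->F: in-degree(F)=0, level(F)=1, enqueue
    E->G: in-degree(G)=2, level(G)>=1
  process D: level=1
  process A: level=1
  process F: level=1
    F->B: in-degree(B)=0, level(B)=2, enqueue
    F->G: in-degree(G)=1, level(G)>=2
  process B: level=2
    B->G: in-degree(G)=0, level(G)=3, enqueue
    B->H: in-degree(H)=0, level(H)=3, enqueue
  process G: level=3
  process H: level=3
All levels: A:1, B:2, C:0, D:1, E:0, F:1, G:3, H:3
level(H) = 3

Answer: 3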